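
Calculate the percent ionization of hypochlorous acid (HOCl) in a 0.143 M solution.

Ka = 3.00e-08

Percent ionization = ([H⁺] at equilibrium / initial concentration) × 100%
Percent ionization = 0.0458%

Let x = [H⁺]. Ka = x²/(C - x) ⇒ x² + (3.00e-08)x - (3.00e-08)(0.143) = 0. x = 6.5483e-05. Percent = (6.5483e-05/0.143) × 100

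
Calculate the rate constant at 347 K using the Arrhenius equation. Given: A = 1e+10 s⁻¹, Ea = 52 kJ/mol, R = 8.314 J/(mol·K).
1.49e+02 s⁻¹

k = A·exp(-Ea/(R·T)) = 1e+10·exp(-52000/(8.314·347)) = 1e+10·exp(-18.0245) = 1e+10·1.4861e-08 = 1.49e+02 s⁻¹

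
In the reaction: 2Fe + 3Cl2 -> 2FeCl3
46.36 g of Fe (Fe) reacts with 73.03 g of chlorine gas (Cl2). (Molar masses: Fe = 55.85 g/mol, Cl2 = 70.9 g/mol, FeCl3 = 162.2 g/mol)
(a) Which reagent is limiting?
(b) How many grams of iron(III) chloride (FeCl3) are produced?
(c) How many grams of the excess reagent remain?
(a) Cl2, (b) 111.4 g, (c) 8.008 g

Moles of Fe = 46.36 g ÷ 55.85 g/mol = 0.830081 mol
Moles of Cl2 = 73.03 g ÷ 70.9 g/mol = 1.03004 mol
Moles ÷ coefficient: Fe: 0.830081/2 = 0.415, Cl2: 1.03004/3 = 0.3433
(a) Cl2 has the smaller value, so Cl2 is the limiting reagent.
(b) Moles of FeCl3 = 1.03004 mol Cl2 × (2/3) = 0.686695 mol; mass = 0.686695 mol × 162.2 g/mol = 111.4 g
(c) Fe consumed = 1.03004 × (2/3) = 0.686695 mol; remaining = 0.830081 − 0.686695 = 0.143386 mol; mass = 0.143386 mol × 55.85 g/mol = 8.008 g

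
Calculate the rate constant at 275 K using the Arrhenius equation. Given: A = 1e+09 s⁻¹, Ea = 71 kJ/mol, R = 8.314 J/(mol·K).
3.26e-05 s⁻¹

k = A·exp(-Ea/(R·T)) = 1e+09·exp(-71000/(8.314·275)) = 1e+09·exp(-31.0539) = 1e+09·3.2620e-14 = 3.26e-05 s⁻¹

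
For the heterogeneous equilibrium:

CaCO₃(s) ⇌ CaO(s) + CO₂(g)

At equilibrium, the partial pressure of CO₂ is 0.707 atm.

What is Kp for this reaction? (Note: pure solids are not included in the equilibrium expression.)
K_p = 0.707

Solids (CaCO₃, CaO) have activity 1 and are excluded.
Kp = P(CO₂) = 0.707.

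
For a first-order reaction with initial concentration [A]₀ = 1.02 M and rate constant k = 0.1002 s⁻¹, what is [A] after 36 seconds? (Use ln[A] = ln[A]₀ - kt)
0.0277 M

ln[A] = ln[A]₀ - k·t = ln(1.02) - (0.1002)·(36) = 0.0198 - 3.6072 = -3.5874
[A] = e^(-3.5874) = 0.0277 M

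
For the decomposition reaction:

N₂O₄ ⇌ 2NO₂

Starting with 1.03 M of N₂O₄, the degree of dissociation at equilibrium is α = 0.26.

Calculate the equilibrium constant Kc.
K_c = 0.3764

x = α·[A]₀ = 0.26 × 1.03 = 0.2678 M dissociated.
At eq: [N₂O₄] = 1.03 − 0.2678 = 0.7622 M; [NO₂] = 2x = 0.5356 M.
Kc = [NO₂]²/[N₂O₄] = (0.5356)²/0.7622 = 0.3764.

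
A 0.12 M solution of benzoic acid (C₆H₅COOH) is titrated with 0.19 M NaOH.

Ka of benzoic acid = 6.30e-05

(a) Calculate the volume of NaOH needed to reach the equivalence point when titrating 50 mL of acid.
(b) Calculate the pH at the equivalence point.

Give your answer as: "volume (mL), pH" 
V = 31.6 mL, pH = 8.53

(a) At equivalence: moles acid = moles base.
moles acid = 0.12 × 0.05 = 0.006 mol; V_NaOH = 0.006/0.19 = 0.03158 L = 31.6 mL.
(b) At equivalence, all acid → conjugate base A⁻ at [A⁻] = 0.006/0.08158 = 0.07355 M.
Kb = Kw/Ka = 1.0e-14/6.30e-05 = 1.587e-10; [OH⁻] = √(Kb·[A⁻]) = 3.417e-06; pOH = 5.47; pH = 14 − pOH = 8.53.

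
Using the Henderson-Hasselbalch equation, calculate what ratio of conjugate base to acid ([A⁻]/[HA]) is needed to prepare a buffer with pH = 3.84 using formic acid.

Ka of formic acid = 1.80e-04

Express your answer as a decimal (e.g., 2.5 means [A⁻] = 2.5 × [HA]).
[A⁻]/[HA] = 1.245

pKa = −log(1.80e-04) = 3.7447. pH = pKa + log([A⁻]/[HA]). 3.84 = 3.7447 + log(ratio). log(ratio) = 3.84 − 3.7447 = 0.0953. ratio = 10^(0.0953) = 1.245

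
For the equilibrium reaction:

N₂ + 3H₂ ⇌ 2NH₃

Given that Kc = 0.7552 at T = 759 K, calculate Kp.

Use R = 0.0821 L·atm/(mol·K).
K_p = 1.94e-04

Δn = (moles gaseous products) − (moles gaseous reactants) = -2
T = 759 K; RT = 0.0821 × 759 = 62.3139
Kp = Kc·(RT)^Δn = 0.7552 × (62.3139)^-2 = 0.7552 × 0.000257531 = 1.94e-04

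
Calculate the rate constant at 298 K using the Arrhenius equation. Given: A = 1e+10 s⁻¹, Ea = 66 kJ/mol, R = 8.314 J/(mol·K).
2.70e-02 s⁻¹

k = A·exp(-Ea/(R·T)) = 1e+10·exp(-66000/(8.314·298)) = 1e+10·exp(-26.6390) = 1e+10·2.6967e-12 = 2.70e-02 s⁻¹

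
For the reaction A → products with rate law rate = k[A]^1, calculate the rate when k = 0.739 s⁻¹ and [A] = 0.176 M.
0.1301 M/s

rate = k·[A]^1 = 0.739·(0.176)^1 = 0.739·0.176 = 0.1301 M/s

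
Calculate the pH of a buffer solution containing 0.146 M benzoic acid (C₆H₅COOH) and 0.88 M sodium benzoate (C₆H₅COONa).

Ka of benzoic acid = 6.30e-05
pH = 4.98

pKa = -log(6.30e-05) = 4.20. pH = pKa + log([A⁻]/[HA]) = 4.20 + log(0.88/0.146)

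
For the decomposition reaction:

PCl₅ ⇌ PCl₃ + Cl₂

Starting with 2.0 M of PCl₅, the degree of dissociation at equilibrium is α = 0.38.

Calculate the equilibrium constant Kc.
K_c = 0.4658

x = α·[A]₀ = 0.38 × 2.0 = 0.76 M dissociated.
At eq: [PCl₅] = 2.0 − 0.76 = 1.24 M; [PCl₃] = [Cl₂] = x = 0.76 M.
Kc = [PCl₃][Cl₂]/[PCl₅] = (0.76)²/1.24 = 0.4658.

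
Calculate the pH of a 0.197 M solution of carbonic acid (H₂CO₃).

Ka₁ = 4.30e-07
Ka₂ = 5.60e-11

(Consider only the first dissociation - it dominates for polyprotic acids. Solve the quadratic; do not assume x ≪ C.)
pH = 3.54

x² + Ka₁·x − Ka₁·C = 0 with Ka₁ = 4.30e-07, C = 0.197.
x = (−Ka₁ + √(Ka₁² + 4·Ka₁·C))/2 = 2.9083e-04 M, so pH = 3.54.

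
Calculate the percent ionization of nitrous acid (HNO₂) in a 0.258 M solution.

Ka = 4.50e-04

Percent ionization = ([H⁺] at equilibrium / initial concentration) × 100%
Percent ionization = 4.09%

Let x = [H⁺]. Ka = x²/(C - x) ⇒ x² + (4.50e-04)x - (4.50e-04)(0.258) = 0. x = 1.0552e-02. Percent = (1.0552e-02/0.258) × 100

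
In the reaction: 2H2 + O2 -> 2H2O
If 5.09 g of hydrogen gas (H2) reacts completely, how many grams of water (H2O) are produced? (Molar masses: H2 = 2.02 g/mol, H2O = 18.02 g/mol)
Moles of H2 = 5.09 g ÷ 2.02 g/mol = 2.5198 mol
Mole ratio: 2 mol H2O / 2 mol H2
Moles of H2O = 2.5198 × (2/2) = 2.5198 mol
Mass of H2O = 2.5198 mol × 18.02 g/mol = 45.41 g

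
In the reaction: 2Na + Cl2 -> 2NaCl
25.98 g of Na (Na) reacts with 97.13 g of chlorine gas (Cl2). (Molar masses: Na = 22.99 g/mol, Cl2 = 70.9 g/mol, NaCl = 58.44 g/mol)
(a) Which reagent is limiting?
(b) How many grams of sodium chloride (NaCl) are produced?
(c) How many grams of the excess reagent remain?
(a) Na, (b) 66.04 g, (c) 57.07 g

Moles of Na = 25.98 g ÷ 22.99 g/mol = 1.13006 mol
Moles of Cl2 = 97.13 g ÷ 70.9 g/mol = 1.36996 mol
Moles ÷ coefficient: Na: 1.13006/2 = 0.565, Cl2: 1.36996/1 = 1.37
(a) Na has the smaller value, so Na is the limiting reagent.
(b) Moles of NaCl = 1.13006 mol Na × (2/2) = 1.13006 mol; mass = 1.13006 mol × 58.44 g/mol = 66.04 g
(c) Cl2 consumed = 1.13006 × (1/2) = 0.565028 mol; remaining = 1.36996 − 0.565028 = 0.804929 mol; mass = 0.804929 mol × 70.9 g/mol = 57.07 g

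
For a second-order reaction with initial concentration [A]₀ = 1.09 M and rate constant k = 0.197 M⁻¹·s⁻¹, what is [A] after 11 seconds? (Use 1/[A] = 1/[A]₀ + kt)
0.3242 M

1/[A] = 1/[A]₀ + k·t = 1/1.09 + (0.197)·(11) = 0.9174 + 2.1670 = 3.0844
[A] = 1/3.0844 = 0.3242 M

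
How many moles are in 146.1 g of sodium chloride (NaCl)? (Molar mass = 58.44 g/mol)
Moles = 146.1 g ÷ 58.44 g/mol = 2.5 mol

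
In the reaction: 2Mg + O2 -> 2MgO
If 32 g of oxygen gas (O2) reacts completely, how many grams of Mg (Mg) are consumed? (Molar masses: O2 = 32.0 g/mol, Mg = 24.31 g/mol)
Moles of O2 = 32 g ÷ 32.0 g/mol = 1 mol
Mole ratio: 2 mol Mg / 1 mol O2
Moles of Mg = 1 × (2/1) = 2 mol
Mass of Mg = 2 mol × 24.31 g/mol = 48.62 g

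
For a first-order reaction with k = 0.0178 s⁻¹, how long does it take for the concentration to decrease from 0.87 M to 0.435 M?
38.94 s

From ln[A] = ln[A]₀ - k·t: t = ln([A]₀/[A])/k = ln(0.87/0.435)/0.0178 = ln(2.0000)/0.0178 = 0.6931/0.0178 = 38.94 s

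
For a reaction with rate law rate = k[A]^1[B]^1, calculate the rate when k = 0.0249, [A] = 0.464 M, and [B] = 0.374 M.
0.004321 M/s

rate = k·[A]^1·[B]^1 = 0.0249·(0.464)^1·(0.374)^1 = 0.0249·0.464·0.374 = 0.004321 M/s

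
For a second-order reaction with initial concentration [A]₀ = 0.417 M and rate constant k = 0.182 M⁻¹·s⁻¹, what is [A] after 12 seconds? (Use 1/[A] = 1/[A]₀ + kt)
0.2182 M

1/[A] = 1/[A]₀ + k·t = 1/0.417 + (0.182)·(12) = 2.3981 + 2.1840 = 4.5821
[A] = 1/4.5821 = 0.2182 M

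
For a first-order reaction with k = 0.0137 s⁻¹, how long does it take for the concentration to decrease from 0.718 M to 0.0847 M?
156.01 s

From ln[A] = ln[A]₀ - k·t: t = ln([A]₀/[A])/k = ln(0.718/0.0847)/0.0137 = ln(8.4770)/0.0137 = 2.1374/0.0137 = 156.01 s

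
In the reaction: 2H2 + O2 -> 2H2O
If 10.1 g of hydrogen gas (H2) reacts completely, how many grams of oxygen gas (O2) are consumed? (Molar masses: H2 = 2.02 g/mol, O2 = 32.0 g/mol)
Moles of H2 = 10.1 g ÷ 2.02 g/mol = 5 mol
Mole ratio: 1 mol O2 / 2 mol H2
Moles of O2 = 5 × (1/2) = 2.5 mol
Mass of O2 = 2.5 mol × 32.0 g/mol = 80 g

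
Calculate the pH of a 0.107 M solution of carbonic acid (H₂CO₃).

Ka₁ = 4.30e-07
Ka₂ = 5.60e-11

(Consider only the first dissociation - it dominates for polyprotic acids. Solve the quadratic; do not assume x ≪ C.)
pH = 3.67

x² + Ka₁·x − Ka₁·C = 0 with Ka₁ = 4.30e-07, C = 0.107.
x = (−Ka₁ + √(Ka₁² + 4·Ka₁·C))/2 = 2.1428e-04 M, so pH = 3.67.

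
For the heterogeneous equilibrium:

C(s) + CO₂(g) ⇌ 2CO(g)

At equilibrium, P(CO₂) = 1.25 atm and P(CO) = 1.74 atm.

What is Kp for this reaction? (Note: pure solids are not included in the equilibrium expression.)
K_p = 2.422

Solid C is excluded.
Kp = P(CO)²/P(CO₂) = (1.74)²/1.25 = 3.028/1.25 = 2.422.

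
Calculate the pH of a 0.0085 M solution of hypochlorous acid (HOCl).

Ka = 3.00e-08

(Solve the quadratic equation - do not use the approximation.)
pH = 4.80

x² + Ka×x - Ka×C = 0. Using quadratic formula: [H⁺] = 1.5954e-05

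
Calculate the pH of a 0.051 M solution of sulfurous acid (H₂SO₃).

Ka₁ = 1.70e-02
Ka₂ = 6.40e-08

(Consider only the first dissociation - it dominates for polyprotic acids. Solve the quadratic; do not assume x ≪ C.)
pH = 1.65

x² + Ka₁·x − Ka₁·C = 0 with Ka₁ = 1.70e-02, C = 0.051.
x = (−Ka₁ + √(Ka₁² + 4·Ka₁·C))/2 = 2.2147e-02 M, so pH = 1.65.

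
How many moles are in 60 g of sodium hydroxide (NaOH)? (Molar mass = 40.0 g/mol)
Moles = 60 g ÷ 40.0 g/mol = 1.5 mol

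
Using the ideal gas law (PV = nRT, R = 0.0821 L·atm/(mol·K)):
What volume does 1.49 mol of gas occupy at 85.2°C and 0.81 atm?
T = 85.2°C + 273.15 = 358.35 K
V = nRT/P = (1.49 × 0.0821 × 358.35) / 0.81
V = 54.12 L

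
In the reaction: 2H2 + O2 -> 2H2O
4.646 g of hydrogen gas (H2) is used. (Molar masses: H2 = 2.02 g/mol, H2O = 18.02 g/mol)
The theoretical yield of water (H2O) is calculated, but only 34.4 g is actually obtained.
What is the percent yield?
Moles of H2 = 4.646 g ÷ 2.02 g/mol = 2.3 mol
Mole ratio: 2 mol H2O / 2 mol H2
Moles of H2O = 2.3 × (2/2) = 2.3 mol
Theoretical yield = 2.3 mol × 18.02 g/mol = 41.446 g
Actual yield = 34.4 g
Percent yield = (34.4 / 41.446) × 100% = 83.0%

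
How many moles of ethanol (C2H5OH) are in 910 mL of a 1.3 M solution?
Moles = Molarity × Volume (L)
Moles = 1.3 M × 0.91 L = 1.183 mol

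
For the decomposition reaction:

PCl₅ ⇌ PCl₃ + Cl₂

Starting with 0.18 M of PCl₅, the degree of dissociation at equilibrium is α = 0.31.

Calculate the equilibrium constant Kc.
K_c = 0.0251

x = α·[A]₀ = 0.31 × 0.18 = 0.0558 M dissociated.
At eq: [PCl₅] = 0.18 − 0.0558 = 0.1242 M; [PCl₃] = [Cl₂] = x = 0.0558 M.
Kc = [PCl₃][Cl₂]/[PCl₅] = (0.0558)²/0.1242 = 0.02507.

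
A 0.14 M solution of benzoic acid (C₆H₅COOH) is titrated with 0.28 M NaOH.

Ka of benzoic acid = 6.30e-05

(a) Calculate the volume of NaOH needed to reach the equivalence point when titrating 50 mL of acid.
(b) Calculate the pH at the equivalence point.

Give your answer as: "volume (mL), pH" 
V = 25.0 mL, pH = 8.59

(a) At equivalence: moles acid = moles base.
moles acid = 0.14 × 0.05 = 0.007 mol; V_NaOH = 0.007/0.28 = 0.025 L = 25.0 mL.
(b) At equivalence, all acid → conjugate base A⁻ at [A⁻] = 0.007/0.075 = 0.09333 M.
Kb = Kw/Ka = 1.0e-14/6.30e-05 = 1.587e-10; [OH⁻] = √(Kb·[A⁻]) = 3.849e-06; pOH = 5.41; pH = 14 − pOH = 8.59.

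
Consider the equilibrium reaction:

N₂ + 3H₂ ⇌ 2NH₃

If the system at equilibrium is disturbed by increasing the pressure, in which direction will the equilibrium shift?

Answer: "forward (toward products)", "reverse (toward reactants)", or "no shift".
forward (toward products)

Apply Le Chatelier's principle: system shifts to counteract the change.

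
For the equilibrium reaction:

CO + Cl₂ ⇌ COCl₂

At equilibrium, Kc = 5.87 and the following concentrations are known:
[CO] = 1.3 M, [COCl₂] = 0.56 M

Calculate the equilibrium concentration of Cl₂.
[Cl₂] = 0.0734 M

Kc = ([COCl₂]) / ([CO] × [Cl₂]) = 5.87
[Cl₂]^1 = (product terms)/(Kc · other reactant terms) = 0.56 / (5.87 · 1.3) = 0.073385
[Cl₂] = 0.0734 M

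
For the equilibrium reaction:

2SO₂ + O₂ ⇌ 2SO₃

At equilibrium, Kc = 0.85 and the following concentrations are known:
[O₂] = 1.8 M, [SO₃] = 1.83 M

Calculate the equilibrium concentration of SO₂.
[SO₂] = 1.4795 M

Kc = ([SO₃]^2) / ([SO₂]^2 × [O₂]) = 0.85
[SO₂]^2 = (product terms)/(Kc · other reactant terms) = 3.3489 / (0.85 · 1.8) = 2.1888
[SO₂] = (2.1888)^(1/2) = 1.4795 M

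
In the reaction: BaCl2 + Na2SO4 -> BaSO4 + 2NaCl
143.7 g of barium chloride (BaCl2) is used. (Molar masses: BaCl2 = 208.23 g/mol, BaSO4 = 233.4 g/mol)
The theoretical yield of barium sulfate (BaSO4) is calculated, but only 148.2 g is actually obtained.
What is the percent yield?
Moles of BaCl2 = 143.7 g ÷ 208.23 g/mol = 0.690102 mol
Mole ratio: 1 mol BaSO4 / 1 mol BaCl2
Moles of BaSO4 = 0.690102 × (1/1) = 0.690102 mol
Theoretical yield = 0.690102 mol × 233.4 g/mol = 161.07 g
Actual yield = 148.2 g
Percent yield = (148.2 / 161.07) × 100% = 92.0%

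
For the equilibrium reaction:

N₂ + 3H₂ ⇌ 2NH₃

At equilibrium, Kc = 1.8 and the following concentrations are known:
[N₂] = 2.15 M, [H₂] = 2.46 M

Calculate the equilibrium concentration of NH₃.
[NH₃] = 7.5903 M

Kc = ([NH₃]^2) / ([N₂] × [H₂]^3) = 1.8
[NH₃]^2 = Kc · (reactant terms)/(other product terms) = 1.8 · 32.007 / 1 = 57.612
[NH₃] = (57.612)^(1/2) = 7.5903 M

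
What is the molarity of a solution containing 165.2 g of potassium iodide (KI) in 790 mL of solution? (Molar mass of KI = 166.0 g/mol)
Moles of KI = 165.2 g ÷ 166.0 g/mol = 0.995181 mol
Volume = 790 mL = 0.79 L
Molarity = 0.995181 mol ÷ 0.79 L = 1.26 M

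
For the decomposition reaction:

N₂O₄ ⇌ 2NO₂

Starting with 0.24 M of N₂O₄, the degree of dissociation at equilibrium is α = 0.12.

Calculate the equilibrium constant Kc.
K_c = 0.0157

x = α·[A]₀ = 0.12 × 0.24 = 0.0288 M dissociated.
At eq: [N₂O₄] = 0.24 − 0.0288 = 0.2112 M; [NO₂] = 2x = 0.0576 M.
Kc = [NO₂]²/[N₂O₄] = (0.0576)²/0.2112 = 0.01571.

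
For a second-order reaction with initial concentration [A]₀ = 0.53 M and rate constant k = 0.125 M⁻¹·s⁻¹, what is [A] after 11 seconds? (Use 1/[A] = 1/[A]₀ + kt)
0.3066 M

1/[A] = 1/[A]₀ + k·t = 1/0.53 + (0.125)·(11) = 1.8868 + 1.3750 = 3.2618
[A] = 1/3.2618 = 0.3066 M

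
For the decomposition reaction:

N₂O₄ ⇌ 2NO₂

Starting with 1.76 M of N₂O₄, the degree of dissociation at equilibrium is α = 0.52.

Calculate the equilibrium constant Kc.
K_c = 3.9659

x = α·[A]₀ = 0.52 × 1.76 = 0.9152 M dissociated.
At eq: [N₂O₄] = 1.76 − 0.9152 = 0.8448 M; [NO₂] = 2x = 1.83 M.
Kc = [NO₂]²/[N₂O₄] = (1.83)²/0.8448 = 3.966.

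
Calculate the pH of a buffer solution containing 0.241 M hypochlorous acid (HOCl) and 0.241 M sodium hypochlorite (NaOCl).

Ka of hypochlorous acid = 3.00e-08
pH = 7.52

pKa = -log(3.00e-08) = 7.52. pH = pKa + log([A⁻]/[HA]) = 7.52 + log(0.241/0.241)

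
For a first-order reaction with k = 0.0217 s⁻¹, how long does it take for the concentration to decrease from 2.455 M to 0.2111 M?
113.07 s

From ln[A] = ln[A]₀ - k·t: t = ln([A]₀/[A])/k = ln(2.455/0.2111)/0.0217 = ln(11.6296)/0.0217 = 2.4536/0.0217 = 113.07 s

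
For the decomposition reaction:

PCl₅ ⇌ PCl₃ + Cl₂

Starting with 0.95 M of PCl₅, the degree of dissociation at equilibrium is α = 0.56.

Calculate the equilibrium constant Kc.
K_c = 0.6771

x = α·[A]₀ = 0.56 × 0.95 = 0.532 M dissociated.
At eq: [PCl₅] = 0.95 − 0.532 = 0.418 M; [PCl₃] = [Cl₂] = x = 0.532 M.
Kc = [PCl₃][Cl₂]/[PCl₅] = (0.532)²/0.418 = 0.6771.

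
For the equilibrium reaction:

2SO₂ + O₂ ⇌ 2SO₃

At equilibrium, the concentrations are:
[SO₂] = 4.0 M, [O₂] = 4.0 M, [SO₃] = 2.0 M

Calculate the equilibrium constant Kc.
K_c = 0.0625

Kc = ([SO₃]^2) / ([SO₂]^2 × [O₂])
   = ((2.0)^2) / ((4.0)^2·(4.0))
   = 4 / 64 = 0.0625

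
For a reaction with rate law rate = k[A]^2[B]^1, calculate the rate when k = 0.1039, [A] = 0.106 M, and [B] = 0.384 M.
0.0004483 M/s

rate = k·[A]^2·[B]^1 = 0.1039·(0.106)^2·(0.384)^1 = 0.1039·0.011236·0.384 = 0.0004483 M/s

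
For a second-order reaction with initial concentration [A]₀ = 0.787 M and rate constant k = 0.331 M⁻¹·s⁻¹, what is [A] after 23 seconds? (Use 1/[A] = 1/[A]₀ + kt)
0.1126 M

1/[A] = 1/[A]₀ + k·t = 1/0.787 + (0.331)·(23) = 1.2706 + 7.6130 = 8.8836
[A] = 1/8.8836 = 0.1126 M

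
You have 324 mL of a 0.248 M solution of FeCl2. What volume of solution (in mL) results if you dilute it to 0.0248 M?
Using M₁V₁ = M₂V₂:
0.248 × 324 = 0.0248 × V₂
V₂ = (0.248 × 324) / 0.0248 = 3240 mL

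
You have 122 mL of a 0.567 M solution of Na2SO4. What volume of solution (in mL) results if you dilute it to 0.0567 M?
Using M₁V₁ = M₂V₂:
0.567 × 122 = 0.0567 × V₂
V₂ = (0.567 × 122) / 0.0567 = 1220 mL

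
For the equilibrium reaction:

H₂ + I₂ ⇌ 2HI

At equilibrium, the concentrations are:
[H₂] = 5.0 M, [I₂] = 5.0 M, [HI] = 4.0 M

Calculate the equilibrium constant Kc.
K_c = 0.6400

Kc = ([HI]^2) / ([H₂] × [I₂])
   = ((4.0)^2) / ((5.0)·(5.0))
   = 16 / 25 = 0.6400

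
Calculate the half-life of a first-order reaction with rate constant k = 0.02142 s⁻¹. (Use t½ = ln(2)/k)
32.36 s

t½ = ln(2)/k = 0.6931/0.02142 = 32.36 s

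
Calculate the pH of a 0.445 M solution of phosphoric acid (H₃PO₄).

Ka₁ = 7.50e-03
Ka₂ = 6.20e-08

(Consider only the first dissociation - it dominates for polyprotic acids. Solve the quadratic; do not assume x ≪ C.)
pH = 1.27

x² + Ka₁·x − Ka₁·C = 0 with Ka₁ = 7.50e-03, C = 0.445.
x = (−Ka₁ + √(Ka₁² + 4·Ka₁·C))/2 = 5.4143e-02 M, so pH = 1.27.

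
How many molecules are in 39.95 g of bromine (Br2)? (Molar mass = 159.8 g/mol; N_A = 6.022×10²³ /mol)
Moles = 39.95 g ÷ 159.8 g/mol = 0.25 mol
Molecules = 0.25 mol × 6.022×10²³ /mol = 1.506e+23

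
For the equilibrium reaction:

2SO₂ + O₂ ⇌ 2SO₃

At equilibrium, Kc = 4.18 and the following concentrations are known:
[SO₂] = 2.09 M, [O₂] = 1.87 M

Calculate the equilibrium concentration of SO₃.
[SO₃] = 5.8433 M

Kc = ([SO₃]^2) / ([SO₂]^2 × [O₂]) = 4.18
[SO₃]^2 = Kc · (reactant terms)/(other product terms) = 4.18 · 8.1683 / 1 = 34.144
[SO₃] = (34.144)^(1/2) = 5.8433 M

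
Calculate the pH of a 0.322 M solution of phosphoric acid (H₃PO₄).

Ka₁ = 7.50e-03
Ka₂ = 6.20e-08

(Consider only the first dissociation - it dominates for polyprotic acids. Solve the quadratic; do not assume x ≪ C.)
pH = 1.34

x² + Ka₁·x − Ka₁·C = 0 with Ka₁ = 7.50e-03, C = 0.322.
x = (−Ka₁ + √(Ka₁² + 4·Ka₁·C))/2 = 4.5536e-02 M, so pH = 1.34.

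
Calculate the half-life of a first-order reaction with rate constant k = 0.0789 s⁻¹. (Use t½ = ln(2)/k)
8.79 s

t½ = ln(2)/k = 0.6931/0.0789 = 8.79 s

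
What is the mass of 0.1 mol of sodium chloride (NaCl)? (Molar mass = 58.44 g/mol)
Mass = 0.1 mol × 58.44 g/mol = 5.844 g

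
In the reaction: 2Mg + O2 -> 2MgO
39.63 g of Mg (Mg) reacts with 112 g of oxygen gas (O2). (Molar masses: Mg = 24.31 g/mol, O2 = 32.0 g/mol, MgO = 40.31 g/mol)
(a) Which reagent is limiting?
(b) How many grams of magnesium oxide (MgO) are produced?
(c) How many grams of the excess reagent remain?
(a) Mg, (b) 65.71 g, (c) 85.92 g

Moles of Mg = 39.63 g ÷ 24.31 g/mol = 1.63019 mol
Moles of O2 = 112 g ÷ 32.0 g/mol = 3.5 mol
Moles ÷ coefficient: Mg: 1.63019/2 = 0.8151, O2: 3.5/1 = 3.5
(a) Mg has the smaller value, so Mg is the limiting reagent.
(b) Moles of MgO = 1.63019 mol Mg × (2/2) = 1.63019 mol; mass = 1.63019 mol × 40.31 g/mol = 65.71 g
(c) O2 consumed = 1.63019 × (1/2) = 0.815097 mol; remaining = 3.5 − 0.815097 = 2.6849 mol; mass = 2.6849 mol × 32.0 g/mol = 85.92 g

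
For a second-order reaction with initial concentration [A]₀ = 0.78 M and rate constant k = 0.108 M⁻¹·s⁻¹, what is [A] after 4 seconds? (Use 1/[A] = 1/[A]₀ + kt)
0.5834 M

1/[A] = 1/[A]₀ + k·t = 1/0.78 + (0.108)·(4) = 1.2821 + 0.4320 = 1.7141
[A] = 1/1.7141 = 0.5834 M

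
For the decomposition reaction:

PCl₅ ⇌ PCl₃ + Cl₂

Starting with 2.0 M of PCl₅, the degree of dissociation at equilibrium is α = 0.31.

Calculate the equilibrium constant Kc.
K_c = 0.2786

x = α·[A]₀ = 0.31 × 2.0 = 0.62 M dissociated.
At eq: [PCl₅] = 2.0 − 0.62 = 1.38 M; [PCl₃] = [Cl₂] = x = 0.62 M.
Kc = [PCl₃][Cl₂]/[PCl₅] = (0.62)²/1.38 = 0.2786.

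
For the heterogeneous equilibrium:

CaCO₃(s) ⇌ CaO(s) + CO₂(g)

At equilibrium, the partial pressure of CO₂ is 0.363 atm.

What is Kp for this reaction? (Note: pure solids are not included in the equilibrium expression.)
K_p = 0.363

Solids (CaCO₃, CaO) have activity 1 and are excluded.
Kp = P(CO₂) = 0.363.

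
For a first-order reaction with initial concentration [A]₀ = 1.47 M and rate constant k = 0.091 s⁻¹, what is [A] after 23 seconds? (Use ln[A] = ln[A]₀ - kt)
0.1813 M

ln[A] = ln[A]₀ - k·t = ln(1.47) - (0.091)·(23) = 0.3853 - 2.0930 = -1.7077
[A] = e^(-1.7077) = 0.1813 M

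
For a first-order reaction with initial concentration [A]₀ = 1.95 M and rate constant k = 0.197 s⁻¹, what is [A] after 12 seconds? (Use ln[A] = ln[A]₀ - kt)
0.1834 M

ln[A] = ln[A]₀ - k·t = ln(1.95) - (0.197)·(12) = 0.6678 - 2.3640 = -1.6962
[A] = e^(-1.6962) = 0.1834 M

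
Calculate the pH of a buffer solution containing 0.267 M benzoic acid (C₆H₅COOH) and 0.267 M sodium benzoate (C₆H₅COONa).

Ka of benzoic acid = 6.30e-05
pH = 4.20

pKa = -log(6.30e-05) = 4.20. pH = pKa + log([A⁻]/[HA]) = 4.20 + log(0.267/0.267)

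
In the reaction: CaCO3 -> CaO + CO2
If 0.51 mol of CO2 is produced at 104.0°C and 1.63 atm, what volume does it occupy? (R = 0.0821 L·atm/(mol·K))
T = 104.0°C + 273.15 = 377.15 K
V = nRT/P = (0.51 × 0.0821 × 377.15) / 1.63
V = 9.69 L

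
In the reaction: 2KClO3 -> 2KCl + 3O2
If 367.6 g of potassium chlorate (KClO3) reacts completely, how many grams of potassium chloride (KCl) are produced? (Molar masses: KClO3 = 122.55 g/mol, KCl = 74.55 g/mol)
Moles of KClO3 = 367.6 g ÷ 122.55 g/mol = 2.99959 mol
Mole ratio: 2 mol KCl / 2 mol KClO3
Moles of KCl = 2.99959 × (2/2) = 2.99959 mol
Mass of KCl = 2.99959 mol × 74.55 g/mol = 223.6 g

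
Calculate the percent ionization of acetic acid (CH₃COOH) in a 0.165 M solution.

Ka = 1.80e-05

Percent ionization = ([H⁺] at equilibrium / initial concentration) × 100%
Percent ionization = 1.04%

Let x = [H⁺]. Ka = x²/(C - x) ⇒ x² + (1.80e-05)x - (1.80e-05)(0.165) = 0. x = 1.7144e-03. Percent = (1.7144e-03/0.165) × 100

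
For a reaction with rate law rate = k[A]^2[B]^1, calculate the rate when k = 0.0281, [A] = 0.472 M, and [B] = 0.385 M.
0.00241 M/s

rate = k·[A]^2·[B]^1 = 0.0281·(0.472)^2·(0.385)^1 = 0.0281·0.222784·0.385 = 0.00241 M/s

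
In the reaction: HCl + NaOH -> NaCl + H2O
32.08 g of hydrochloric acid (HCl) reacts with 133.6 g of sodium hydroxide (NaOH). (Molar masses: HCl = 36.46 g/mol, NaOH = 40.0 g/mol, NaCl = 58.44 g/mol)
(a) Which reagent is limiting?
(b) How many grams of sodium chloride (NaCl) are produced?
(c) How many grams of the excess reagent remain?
(a) HCl, (b) 51.42 g, (c) 98.41 g

Moles of HCl = 32.08 g ÷ 36.46 g/mol = 0.879868 mol
Moles of NaOH = 133.6 g ÷ 40.0 g/mol = 3.34 mol
Moles ÷ coefficient: HCl: 0.879868/1 = 0.8799, NaOH: 3.34/1 = 3.34
(a) HCl has the smaller value, so HCl is the limiting reagent.
(b) Moles of NaCl = 0.879868 mol HCl × (1/1) = 0.879868 mol; mass = 0.879868 mol × 58.44 g/mol = 51.42 g
(c) NaOH consumed = 0.879868 × (1/1) = 0.879868 mol; remaining = 3.34 − 0.879868 = 2.46013 mol; mass = 2.46013 mol × 40.0 g/mol = 98.41 g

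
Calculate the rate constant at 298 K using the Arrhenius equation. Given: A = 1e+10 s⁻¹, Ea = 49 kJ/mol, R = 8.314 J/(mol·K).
2.57e+01 s⁻¹

k = A·exp(-Ea/(R·T)) = 1e+10·exp(-49000/(8.314·298)) = 1e+10·exp(-19.7774) = 1e+10·2.5750e-09 = 2.57e+01 s⁻¹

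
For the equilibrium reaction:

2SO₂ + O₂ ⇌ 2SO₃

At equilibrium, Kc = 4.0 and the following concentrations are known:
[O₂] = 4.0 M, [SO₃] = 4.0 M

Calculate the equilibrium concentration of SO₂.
[SO₂] = 1.0000 M

Kc = ([SO₃]^2) / ([SO₂]^2 × [O₂]) = 4.0
[SO₂]^2 = (product terms)/(Kc · other reactant terms) = 16 / (4.0 · 4) = 1
[SO₂] = (1)^(1/2) = 1.0000 M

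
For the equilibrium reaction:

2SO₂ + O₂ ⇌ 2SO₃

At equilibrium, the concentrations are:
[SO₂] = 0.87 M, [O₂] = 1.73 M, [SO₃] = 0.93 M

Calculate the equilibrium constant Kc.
K_c = 0.6605

Kc = ([SO₃]^2) / ([SO₂]^2 × [O₂])
   = ((0.93)^2) / ((0.87)^2·(1.73))
   = 0.8649 / 1.3094 = 0.6605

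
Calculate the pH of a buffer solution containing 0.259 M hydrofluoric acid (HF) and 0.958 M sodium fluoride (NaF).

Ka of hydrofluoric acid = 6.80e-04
pH = 3.74

pKa = -log(6.80e-04) = 3.17. pH = pKa + log([A⁻]/[HA]) = 3.17 + log(0.958/0.259)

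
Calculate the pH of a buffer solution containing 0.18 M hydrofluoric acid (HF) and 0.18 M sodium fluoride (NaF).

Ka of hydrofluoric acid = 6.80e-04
pH = 3.17

pKa = -log(6.80e-04) = 3.17. pH = pKa + log([A⁻]/[HA]) = 3.17 + log(0.18/0.18)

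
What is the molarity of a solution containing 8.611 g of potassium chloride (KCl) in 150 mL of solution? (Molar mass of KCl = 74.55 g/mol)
Moles of KCl = 8.611 g ÷ 74.55 g/mol = 0.115506 mol
Volume = 150 mL = 0.15 L
Molarity = 0.115506 mol ÷ 0.15 L = 0.77 M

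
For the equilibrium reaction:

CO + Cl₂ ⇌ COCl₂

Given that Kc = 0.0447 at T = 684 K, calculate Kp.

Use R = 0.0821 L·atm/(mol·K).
K_p = 7.96e-04

Δn = (moles gaseous products) − (moles gaseous reactants) = -1
T = 684 K; RT = 0.0821 × 684 = 56.1564
Kp = Kc·(RT)^Δn = 0.0447 × (56.1564)^-1 = 0.0447 × 0.0178074 = 7.96e-04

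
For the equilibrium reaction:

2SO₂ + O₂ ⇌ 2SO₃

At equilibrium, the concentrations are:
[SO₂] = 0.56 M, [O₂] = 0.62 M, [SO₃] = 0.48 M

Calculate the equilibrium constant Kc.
K_c = 1.1850

Kc = ([SO₃]^2) / ([SO₂]^2 × [O₂])
   = ((0.48)^2) / ((0.56)^2·(0.62))
   = 0.2304 / 0.19443 = 1.1850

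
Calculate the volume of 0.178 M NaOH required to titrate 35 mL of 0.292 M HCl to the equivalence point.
V_{base} = 57.4 mL

At equivalence: moles acid = moles base.
moles HCl = 0.292 M × 0.035 L = 0.01022 mol
V_NaOH = 0.01022 mol ÷ 0.178 M = 0.05742 L = 57.4 mL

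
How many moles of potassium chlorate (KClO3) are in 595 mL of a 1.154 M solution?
Moles = Molarity × Volume (L)
Moles = 1.154 M × 0.595 L = 0.6866 mol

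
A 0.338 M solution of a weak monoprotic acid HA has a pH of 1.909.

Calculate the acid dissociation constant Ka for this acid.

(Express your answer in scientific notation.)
K_a = 4.67e-04

[H⁺] = 10^(−pH) = 10^(−1.909) = 1.233e-02 M. For HA ⇌ H⁺ + A⁻, Ka = x²/(C − x) = (1.233e-02)²/(0.338 − 1.233e-02) = 4.67e-04.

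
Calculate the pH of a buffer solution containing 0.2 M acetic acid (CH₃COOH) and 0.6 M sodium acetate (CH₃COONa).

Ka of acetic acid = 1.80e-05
pH = 5.22

pKa = -log(1.80e-05) = 4.74. pH = pKa + log([A⁻]/[HA]) = 4.74 + log(0.6/0.2)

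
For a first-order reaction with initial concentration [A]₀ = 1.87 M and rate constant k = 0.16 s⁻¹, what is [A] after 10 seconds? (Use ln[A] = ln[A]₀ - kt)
0.3775 M

ln[A] = ln[A]₀ - k·t = ln(1.87) - (0.16)·(10) = 0.6259 - 1.6000 = -0.9741
[A] = e^(-0.9741) = 0.3775 M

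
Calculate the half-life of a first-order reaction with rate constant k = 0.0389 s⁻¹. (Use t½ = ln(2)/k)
17.82 s

t½ = ln(2)/k = 0.6931/0.0389 = 17.82 s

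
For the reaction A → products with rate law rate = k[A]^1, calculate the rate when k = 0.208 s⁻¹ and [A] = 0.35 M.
0.0728 M/s

rate = k·[A]^1 = 0.208·(0.35)^1 = 0.208·0.35 = 0.0728 M/s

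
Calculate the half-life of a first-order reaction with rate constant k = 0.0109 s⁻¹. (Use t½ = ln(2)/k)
63.59 s

t½ = ln(2)/k = 0.6931/0.0109 = 63.59 s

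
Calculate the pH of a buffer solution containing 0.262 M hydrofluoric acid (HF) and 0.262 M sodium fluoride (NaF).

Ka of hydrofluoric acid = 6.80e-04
pH = 3.17

pKa = -log(6.80e-04) = 3.17. pH = pKa + log([A⁻]/[HA]) = 3.17 + log(0.262/0.262)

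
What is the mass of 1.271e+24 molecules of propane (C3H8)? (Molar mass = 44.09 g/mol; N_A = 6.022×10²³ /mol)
Moles = 1.271e+24 ÷ 6.022×10²³ = 2.11059 mol
Mass = 2.11059 mol × 44.09 g/mol = 93.06 g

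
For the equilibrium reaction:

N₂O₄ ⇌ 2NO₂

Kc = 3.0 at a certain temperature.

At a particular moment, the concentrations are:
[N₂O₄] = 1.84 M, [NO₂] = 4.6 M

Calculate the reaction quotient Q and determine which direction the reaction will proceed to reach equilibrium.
Q = 11.500, Q > K, reaction proceeds reverse (toward reactants)

Q = ([NO₂]^2) / ([N₂O₄])
  = ((4.6)^2) / ((1.84)) = 21.16/1.84 = 11.5
Since Q = 11.5 > Kc = 3.0, the reaction proceeds reverse (toward reactants) to reach equilibrium.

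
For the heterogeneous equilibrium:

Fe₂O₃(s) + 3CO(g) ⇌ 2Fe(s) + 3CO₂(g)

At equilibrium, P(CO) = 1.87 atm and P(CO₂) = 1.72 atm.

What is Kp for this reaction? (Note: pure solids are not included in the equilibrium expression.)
K_p = 0.778

Solids (Fe₂O₃, Fe) are excluded.
Kp = P(CO₂)³/P(CO)³ = (1.72)³/(1.87)³ = 5.088/6.539 = 0.778.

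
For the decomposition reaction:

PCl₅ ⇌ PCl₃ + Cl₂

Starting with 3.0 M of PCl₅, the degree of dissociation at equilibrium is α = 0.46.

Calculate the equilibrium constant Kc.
K_c = 1.1756

x = α·[A]₀ = 0.46 × 3.0 = 1.38 M dissociated.
At eq: [PCl₅] = 3.0 − 1.38 = 1.62 M; [PCl₃] = [Cl₂] = x = 1.38 M.
Kc = [PCl₃][Cl₂]/[PCl₅] = (1.38)²/1.62 = 1.176.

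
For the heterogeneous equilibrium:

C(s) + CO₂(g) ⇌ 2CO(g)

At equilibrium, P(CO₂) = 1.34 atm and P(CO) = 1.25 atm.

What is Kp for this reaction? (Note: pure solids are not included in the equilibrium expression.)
K_p = 1.166

Solid C is excluded.
Kp = P(CO)²/P(CO₂) = (1.25)²/1.34 = 1.562/1.34 = 1.166.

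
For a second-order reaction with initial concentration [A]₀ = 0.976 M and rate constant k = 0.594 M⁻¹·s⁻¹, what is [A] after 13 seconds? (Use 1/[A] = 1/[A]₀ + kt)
0.1143 M

1/[A] = 1/[A]₀ + k·t = 1/0.976 + (0.594)·(13) = 1.0246 + 7.7220 = 8.7466
[A] = 1/8.7466 = 0.1143 M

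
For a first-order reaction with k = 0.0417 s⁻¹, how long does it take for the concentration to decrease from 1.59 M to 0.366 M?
35.22 s

From ln[A] = ln[A]₀ - k·t: t = ln([A]₀/[A])/k = ln(1.59/0.366)/0.0417 = ln(4.3443)/0.0417 = 1.4689/0.0417 = 35.22 s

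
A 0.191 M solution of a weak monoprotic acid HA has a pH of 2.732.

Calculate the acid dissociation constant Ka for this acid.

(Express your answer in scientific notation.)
K_a = 1.82e-05

[H⁺] = 10^(−pH) = 10^(−2.732) = 1.854e-03 M. For HA ⇌ H⁺ + A⁻, Ka = x²/(C − x) = (1.854e-03)²/(0.191 − 1.854e-03) = 1.82e-05.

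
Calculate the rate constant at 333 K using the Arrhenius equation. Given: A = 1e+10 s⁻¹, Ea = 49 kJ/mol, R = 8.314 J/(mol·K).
2.06e+02 s⁻¹

k = A·exp(-Ea/(R·T)) = 1e+10·exp(-49000/(8.314·333)) = 1e+10·exp(-17.6987) = 1e+10·2.0585e-08 = 2.06e+02 s⁻¹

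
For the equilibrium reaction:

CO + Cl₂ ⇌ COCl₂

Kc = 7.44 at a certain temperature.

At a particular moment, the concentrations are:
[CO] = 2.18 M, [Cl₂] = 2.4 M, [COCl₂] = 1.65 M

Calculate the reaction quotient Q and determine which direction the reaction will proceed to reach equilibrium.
Q = 0.315, Q < K, reaction proceeds forward (toward products)

Q = ([COCl₂]) / ([CO] × [Cl₂])
  = ((1.65)) / ((2.18)·(2.4)) = 1.65/5.232 = 0.3154
Since Q = 0.3154 < Kc = 7.44, the reaction proceeds forward (toward products) to reach equilibrium.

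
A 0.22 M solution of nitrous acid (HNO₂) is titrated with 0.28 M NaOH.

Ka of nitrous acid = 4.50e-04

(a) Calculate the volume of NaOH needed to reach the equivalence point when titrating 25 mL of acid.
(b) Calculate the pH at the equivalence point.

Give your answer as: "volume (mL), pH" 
V = 19.6 mL, pH = 8.22

(a) At equivalence: moles acid = moles base.
moles acid = 0.22 × 0.025 = 0.0055 mol; V_NaOH = 0.0055/0.28 = 0.01964 L = 19.6 mL.
(b) At equivalence, all acid → conjugate base A⁻ at [A⁻] = 0.0055/0.04464 = 0.1232 M.
Kb = Kw/Ka = 1.0e-14/4.50e-04 = 2.222e-11; [OH⁻] = √(Kb·[A⁻]) = 1.655e-06; pOH = 5.78; pH = 14 − pOH = 8.22.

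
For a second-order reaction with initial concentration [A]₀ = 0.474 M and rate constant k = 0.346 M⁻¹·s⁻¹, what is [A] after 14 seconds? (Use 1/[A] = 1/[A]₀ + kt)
0.1438 M

1/[A] = 1/[A]₀ + k·t = 1/0.474 + (0.346)·(14) = 2.1097 + 4.8440 = 6.9537
[A] = 1/6.9537 = 0.1438 M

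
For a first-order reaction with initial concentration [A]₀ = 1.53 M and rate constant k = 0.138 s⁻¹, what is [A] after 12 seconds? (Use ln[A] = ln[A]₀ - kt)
0.2921 M

ln[A] = ln[A]₀ - k·t = ln(1.53) - (0.138)·(12) = 0.4253 - 1.6560 = -1.2307
[A] = e^(-1.2307) = 0.2921 M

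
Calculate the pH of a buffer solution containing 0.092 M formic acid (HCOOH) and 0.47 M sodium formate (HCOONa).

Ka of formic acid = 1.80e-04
pH = 4.45

pKa = -log(1.80e-04) = 3.74. pH = pKa + log([A⁻]/[HA]) = 3.74 + log(0.47/0.092)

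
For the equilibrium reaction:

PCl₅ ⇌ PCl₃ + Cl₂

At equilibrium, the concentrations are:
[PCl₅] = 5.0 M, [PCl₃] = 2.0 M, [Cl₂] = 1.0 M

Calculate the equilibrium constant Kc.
K_c = 0.4000

Kc = ([PCl₃] × [Cl₂]) / ([PCl₅])
   = ((2.0)·(1.0)) / ((5.0))
   = 2 / 5 = 0.4000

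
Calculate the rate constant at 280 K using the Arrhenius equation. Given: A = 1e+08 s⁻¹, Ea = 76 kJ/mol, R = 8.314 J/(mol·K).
6.63e-07 s⁻¹

k = A·exp(-Ea/(R·T)) = 1e+08·exp(-76000/(8.314·280)) = 1e+08·exp(-32.6472) = 1e+08·6.6300e-15 = 6.63e-07 s⁻¹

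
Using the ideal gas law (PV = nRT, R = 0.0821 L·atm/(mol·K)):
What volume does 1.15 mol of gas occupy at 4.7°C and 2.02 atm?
T = 4.7°C + 273.15 = 277.85 K
V = nRT/P = (1.15 × 0.0821 × 277.85) / 2.02
V = 12.99 L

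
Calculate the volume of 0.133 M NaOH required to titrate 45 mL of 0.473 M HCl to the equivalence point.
V_{base} = 160.0 mL

At equivalence: moles acid = moles base.
moles HCl = 0.473 M × 0.045 L = 0.021285 mol
V_NaOH = 0.021285 mol ÷ 0.133 M = 0.16 L = 160.0 mL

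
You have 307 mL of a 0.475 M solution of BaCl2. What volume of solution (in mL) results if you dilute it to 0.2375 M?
Using M₁V₁ = M₂V₂:
0.475 × 307 = 0.2375 × V₂
V₂ = (0.475 × 307) / 0.2375 = 614 mL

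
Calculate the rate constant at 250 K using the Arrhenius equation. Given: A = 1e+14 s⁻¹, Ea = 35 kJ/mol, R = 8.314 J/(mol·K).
4.86e+06 s⁻¹

k = A·exp(-Ea/(R·T)) = 1e+14·exp(-35000/(8.314·250)) = 1e+14·exp(-16.8391) = 1e+14·4.8628e-08 = 4.86e+06 s⁻¹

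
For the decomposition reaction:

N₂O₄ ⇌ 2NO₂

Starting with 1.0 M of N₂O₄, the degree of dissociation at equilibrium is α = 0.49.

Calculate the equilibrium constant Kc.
K_c = 1.8831

x = α·[A]₀ = 0.49 × 1.0 = 0.49 M dissociated.
At eq: [N₂O₄] = 1.0 − 0.49 = 0.51 M; [NO₂] = 2x = 0.98 M.
Kc = [NO₂]²/[N₂O₄] = (0.98)²/0.51 = 1.883.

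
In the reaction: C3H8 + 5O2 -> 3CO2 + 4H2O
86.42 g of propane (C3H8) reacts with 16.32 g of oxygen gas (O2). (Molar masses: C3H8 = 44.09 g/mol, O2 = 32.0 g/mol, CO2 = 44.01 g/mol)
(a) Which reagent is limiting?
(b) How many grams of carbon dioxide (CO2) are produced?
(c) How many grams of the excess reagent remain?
(a) O2, (b) 13.47 g, (c) 81.92 g

Moles of C3H8 = 86.42 g ÷ 44.09 g/mol = 1.96008 mol
Moles of O2 = 16.32 g ÷ 32.0 g/mol = 0.51 mol
Moles ÷ coefficient: C3H8: 1.96008/1 = 1.96, O2: 0.51/5 = 0.102
(a) O2 has the smaller value, so O2 is the limiting reagent.
(b) Moles of CO2 = 0.51 mol O2 × (3/5) = 0.306 mol; mass = 0.306 mol × 44.01 g/mol = 13.47 g
(c) C3H8 consumed = 0.51 × (1/5) = 0.102 mol; remaining = 1.96008 − 0.102 = 1.85808 mol; mass = 1.85808 mol × 44.09 g/mol = 81.92 g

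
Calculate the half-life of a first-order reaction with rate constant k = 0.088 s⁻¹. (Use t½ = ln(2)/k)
7.88 s

t½ = ln(2)/k = 0.6931/0.088 = 7.88 s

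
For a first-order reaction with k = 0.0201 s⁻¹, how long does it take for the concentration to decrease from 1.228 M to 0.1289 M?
112.14 s

From ln[A] = ln[A]₀ - k·t: t = ln([A]₀/[A])/k = ln(1.228/0.1289)/0.0201 = ln(9.5268)/0.0201 = 2.2541/0.0201 = 112.14 s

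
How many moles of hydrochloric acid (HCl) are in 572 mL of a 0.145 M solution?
Moles = Molarity × Volume (L)
Moles = 0.145 M × 0.572 L = 0.08294 mol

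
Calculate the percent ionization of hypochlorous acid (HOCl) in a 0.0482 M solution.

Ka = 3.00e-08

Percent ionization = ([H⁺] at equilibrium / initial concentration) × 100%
Percent ionization = 0.0789%

Let x = [H⁺]. Ka = x²/(C - x) ⇒ x² + (3.00e-08)x - (3.00e-08)(0.0482) = 0. x = 3.8011e-05. Percent = (3.8011e-05/0.0482) × 100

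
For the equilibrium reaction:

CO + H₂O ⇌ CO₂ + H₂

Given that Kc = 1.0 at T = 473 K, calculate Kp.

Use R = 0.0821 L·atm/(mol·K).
K_p = 1.0000

Δn = (moles gaseous products) − (moles gaseous reactants) = 0
T = 473 K; RT = 0.0821 × 473 = 38.8333
Kp = Kc·(RT)^Δn = 1.0 × (38.8333)^0 = 1.0 × 1 = 1.0000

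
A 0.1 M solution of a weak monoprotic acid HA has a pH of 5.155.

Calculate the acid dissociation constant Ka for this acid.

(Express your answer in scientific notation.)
K_a = 4.90e-10

[H⁺] = 10^(−pH) = 10^(−5.155) = 6.998e-06 M. For HA ⇌ H⁺ + A⁻, Ka = x²/(C − x) = (6.998e-06)²/(0.1 − 6.998e-06) = 4.90e-10.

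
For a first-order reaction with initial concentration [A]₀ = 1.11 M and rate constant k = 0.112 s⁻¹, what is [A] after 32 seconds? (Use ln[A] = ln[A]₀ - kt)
0.0308 M

ln[A] = ln[A]₀ - k·t = ln(1.11) - (0.112)·(32) = 0.1044 - 3.5840 = -3.4796
[A] = e^(-3.4796) = 0.0308 M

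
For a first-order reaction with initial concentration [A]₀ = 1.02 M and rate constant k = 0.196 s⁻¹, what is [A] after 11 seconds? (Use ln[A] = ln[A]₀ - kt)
0.1181 M

ln[A] = ln[A]₀ - k·t = ln(1.02) - (0.196)·(11) = 0.0198 - 2.1560 = -2.1362
[A] = e^(-2.1362) = 0.1181 M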